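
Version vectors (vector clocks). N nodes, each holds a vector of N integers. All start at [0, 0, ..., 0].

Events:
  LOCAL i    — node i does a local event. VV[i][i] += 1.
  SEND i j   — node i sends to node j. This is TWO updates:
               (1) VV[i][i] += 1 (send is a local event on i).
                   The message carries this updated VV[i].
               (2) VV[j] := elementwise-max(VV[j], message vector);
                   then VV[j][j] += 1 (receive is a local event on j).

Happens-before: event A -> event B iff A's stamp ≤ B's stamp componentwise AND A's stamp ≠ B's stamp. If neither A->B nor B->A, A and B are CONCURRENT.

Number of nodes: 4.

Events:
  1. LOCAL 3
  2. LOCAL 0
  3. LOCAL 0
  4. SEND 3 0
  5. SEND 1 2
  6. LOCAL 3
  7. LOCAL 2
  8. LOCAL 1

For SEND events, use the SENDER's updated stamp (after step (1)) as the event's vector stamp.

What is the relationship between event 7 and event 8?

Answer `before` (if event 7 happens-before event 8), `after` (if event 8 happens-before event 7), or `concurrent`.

Initial: VV[0]=[0, 0, 0, 0]
Initial: VV[1]=[0, 0, 0, 0]
Initial: VV[2]=[0, 0, 0, 0]
Initial: VV[3]=[0, 0, 0, 0]
Event 1: LOCAL 3: VV[3][3]++ -> VV[3]=[0, 0, 0, 1]
Event 2: LOCAL 0: VV[0][0]++ -> VV[0]=[1, 0, 0, 0]
Event 3: LOCAL 0: VV[0][0]++ -> VV[0]=[2, 0, 0, 0]
Event 4: SEND 3->0: VV[3][3]++ -> VV[3]=[0, 0, 0, 2], msg_vec=[0, 0, 0, 2]; VV[0]=max(VV[0],msg_vec) then VV[0][0]++ -> VV[0]=[3, 0, 0, 2]
Event 5: SEND 1->2: VV[1][1]++ -> VV[1]=[0, 1, 0, 0], msg_vec=[0, 1, 0, 0]; VV[2]=max(VV[2],msg_vec) then VV[2][2]++ -> VV[2]=[0, 1, 1, 0]
Event 6: LOCAL 3: VV[3][3]++ -> VV[3]=[0, 0, 0, 3]
Event 7: LOCAL 2: VV[2][2]++ -> VV[2]=[0, 1, 2, 0]
Event 8: LOCAL 1: VV[1][1]++ -> VV[1]=[0, 2, 0, 0]
Event 7 stamp: [0, 1, 2, 0]
Event 8 stamp: [0, 2, 0, 0]
[0, 1, 2, 0] <= [0, 2, 0, 0]? False
[0, 2, 0, 0] <= [0, 1, 2, 0]? False
Relation: concurrent

Answer: concurrent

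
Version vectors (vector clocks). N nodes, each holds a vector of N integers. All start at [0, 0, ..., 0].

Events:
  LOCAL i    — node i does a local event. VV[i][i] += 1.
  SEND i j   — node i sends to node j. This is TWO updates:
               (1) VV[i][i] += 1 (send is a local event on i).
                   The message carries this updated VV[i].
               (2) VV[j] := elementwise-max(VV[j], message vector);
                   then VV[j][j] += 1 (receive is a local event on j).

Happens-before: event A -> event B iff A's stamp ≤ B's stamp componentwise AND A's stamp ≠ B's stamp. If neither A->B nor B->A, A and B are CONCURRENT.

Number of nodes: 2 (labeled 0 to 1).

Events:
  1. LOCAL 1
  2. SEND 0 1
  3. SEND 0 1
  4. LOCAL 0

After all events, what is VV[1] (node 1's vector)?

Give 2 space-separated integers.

Initial: VV[0]=[0, 0]
Initial: VV[1]=[0, 0]
Event 1: LOCAL 1: VV[1][1]++ -> VV[1]=[0, 1]
Event 2: SEND 0->1: VV[0][0]++ -> VV[0]=[1, 0], msg_vec=[1, 0]; VV[1]=max(VV[1],msg_vec) then VV[1][1]++ -> VV[1]=[1, 2]
Event 3: SEND 0->1: VV[0][0]++ -> VV[0]=[2, 0], msg_vec=[2, 0]; VV[1]=max(VV[1],msg_vec) then VV[1][1]++ -> VV[1]=[2, 3]
Event 4: LOCAL 0: VV[0][0]++ -> VV[0]=[3, 0]
Final vectors: VV[0]=[3, 0]; VV[1]=[2, 3]

Answer: 2 3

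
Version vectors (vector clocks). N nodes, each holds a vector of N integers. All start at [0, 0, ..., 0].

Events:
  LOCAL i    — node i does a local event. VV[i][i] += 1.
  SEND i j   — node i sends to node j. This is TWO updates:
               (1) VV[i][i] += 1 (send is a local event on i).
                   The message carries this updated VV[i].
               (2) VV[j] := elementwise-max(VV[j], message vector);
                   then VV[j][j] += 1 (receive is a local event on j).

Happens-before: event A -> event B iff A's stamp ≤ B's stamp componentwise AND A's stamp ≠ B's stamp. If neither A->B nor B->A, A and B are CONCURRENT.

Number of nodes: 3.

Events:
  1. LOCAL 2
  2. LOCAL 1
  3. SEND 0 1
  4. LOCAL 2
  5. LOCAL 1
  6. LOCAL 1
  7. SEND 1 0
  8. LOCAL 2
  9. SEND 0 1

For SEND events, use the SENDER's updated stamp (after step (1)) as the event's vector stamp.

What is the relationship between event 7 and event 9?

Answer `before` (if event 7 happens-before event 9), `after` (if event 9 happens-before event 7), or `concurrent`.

Answer: before

Derivation:
Initial: VV[0]=[0, 0, 0]
Initial: VV[1]=[0, 0, 0]
Initial: VV[2]=[0, 0, 0]
Event 1: LOCAL 2: VV[2][2]++ -> VV[2]=[0, 0, 1]
Event 2: LOCAL 1: VV[1][1]++ -> VV[1]=[0, 1, 0]
Event 3: SEND 0->1: VV[0][0]++ -> VV[0]=[1, 0, 0], msg_vec=[1, 0, 0]; VV[1]=max(VV[1],msg_vec) then VV[1][1]++ -> VV[1]=[1, 2, 0]
Event 4: LOCAL 2: VV[2][2]++ -> VV[2]=[0, 0, 2]
Event 5: LOCAL 1: VV[1][1]++ -> VV[1]=[1, 3, 0]
Event 6: LOCAL 1: VV[1][1]++ -> VV[1]=[1, 4, 0]
Event 7: SEND 1->0: VV[1][1]++ -> VV[1]=[1, 5, 0], msg_vec=[1, 5, 0]; VV[0]=max(VV[0],msg_vec) then VV[0][0]++ -> VV[0]=[2, 5, 0]
Event 8: LOCAL 2: VV[2][2]++ -> VV[2]=[0, 0, 3]
Event 9: SEND 0->1: VV[0][0]++ -> VV[0]=[3, 5, 0], msg_vec=[3, 5, 0]; VV[1]=max(VV[1],msg_vec) then VV[1][1]++ -> VV[1]=[3, 6, 0]
Event 7 stamp: [1, 5, 0]
Event 9 stamp: [3, 5, 0]
[1, 5, 0] <= [3, 5, 0]? True
[3, 5, 0] <= [1, 5, 0]? False
Relation: before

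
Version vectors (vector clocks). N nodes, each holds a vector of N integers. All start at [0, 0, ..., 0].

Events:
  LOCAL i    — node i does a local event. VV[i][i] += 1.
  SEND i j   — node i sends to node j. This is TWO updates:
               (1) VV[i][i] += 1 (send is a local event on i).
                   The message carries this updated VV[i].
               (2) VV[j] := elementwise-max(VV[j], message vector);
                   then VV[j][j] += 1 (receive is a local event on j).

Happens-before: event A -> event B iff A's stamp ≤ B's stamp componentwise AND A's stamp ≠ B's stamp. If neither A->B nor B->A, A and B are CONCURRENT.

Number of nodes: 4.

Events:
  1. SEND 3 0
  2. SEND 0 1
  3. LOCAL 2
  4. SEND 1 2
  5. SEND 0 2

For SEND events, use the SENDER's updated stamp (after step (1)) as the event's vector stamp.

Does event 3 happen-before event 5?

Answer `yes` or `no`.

Initial: VV[0]=[0, 0, 0, 0]
Initial: VV[1]=[0, 0, 0, 0]
Initial: VV[2]=[0, 0, 0, 0]
Initial: VV[3]=[0, 0, 0, 0]
Event 1: SEND 3->0: VV[3][3]++ -> VV[3]=[0, 0, 0, 1], msg_vec=[0, 0, 0, 1]; VV[0]=max(VV[0],msg_vec) then VV[0][0]++ -> VV[0]=[1, 0, 0, 1]
Event 2: SEND 0->1: VV[0][0]++ -> VV[0]=[2, 0, 0, 1], msg_vec=[2, 0, 0, 1]; VV[1]=max(VV[1],msg_vec) then VV[1][1]++ -> VV[1]=[2, 1, 0, 1]
Event 3: LOCAL 2: VV[2][2]++ -> VV[2]=[0, 0, 1, 0]
Event 4: SEND 1->2: VV[1][1]++ -> VV[1]=[2, 2, 0, 1], msg_vec=[2, 2, 0, 1]; VV[2]=max(VV[2],msg_vec) then VV[2][2]++ -> VV[2]=[2, 2, 2, 1]
Event 5: SEND 0->2: VV[0][0]++ -> VV[0]=[3, 0, 0, 1], msg_vec=[3, 0, 0, 1]; VV[2]=max(VV[2],msg_vec) then VV[2][2]++ -> VV[2]=[3, 2, 3, 1]
Event 3 stamp: [0, 0, 1, 0]
Event 5 stamp: [3, 0, 0, 1]
[0, 0, 1, 0] <= [3, 0, 0, 1]? False. Equal? False. Happens-before: False

Answer: no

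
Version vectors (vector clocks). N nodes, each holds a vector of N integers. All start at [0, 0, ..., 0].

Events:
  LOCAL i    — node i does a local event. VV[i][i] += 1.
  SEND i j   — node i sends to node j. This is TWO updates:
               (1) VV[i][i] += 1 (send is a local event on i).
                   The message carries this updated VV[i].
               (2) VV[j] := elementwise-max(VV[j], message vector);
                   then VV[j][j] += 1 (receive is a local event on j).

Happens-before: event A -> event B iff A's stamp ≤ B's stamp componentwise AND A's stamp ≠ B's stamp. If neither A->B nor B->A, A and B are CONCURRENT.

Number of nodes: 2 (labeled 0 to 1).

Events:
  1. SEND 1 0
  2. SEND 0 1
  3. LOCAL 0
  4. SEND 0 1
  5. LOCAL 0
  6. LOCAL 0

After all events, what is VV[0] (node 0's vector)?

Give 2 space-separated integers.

Answer: 6 1

Derivation:
Initial: VV[0]=[0, 0]
Initial: VV[1]=[0, 0]
Event 1: SEND 1->0: VV[1][1]++ -> VV[1]=[0, 1], msg_vec=[0, 1]; VV[0]=max(VV[0],msg_vec) then VV[0][0]++ -> VV[0]=[1, 1]
Event 2: SEND 0->1: VV[0][0]++ -> VV[0]=[2, 1], msg_vec=[2, 1]; VV[1]=max(VV[1],msg_vec) then VV[1][1]++ -> VV[1]=[2, 2]
Event 3: LOCAL 0: VV[0][0]++ -> VV[0]=[3, 1]
Event 4: SEND 0->1: VV[0][0]++ -> VV[0]=[4, 1], msg_vec=[4, 1]; VV[1]=max(VV[1],msg_vec) then VV[1][1]++ -> VV[1]=[4, 3]
Event 5: LOCAL 0: VV[0][0]++ -> VV[0]=[5, 1]
Event 6: LOCAL 0: VV[0][0]++ -> VV[0]=[6, 1]
Final vectors: VV[0]=[6, 1]; VV[1]=[4, 3]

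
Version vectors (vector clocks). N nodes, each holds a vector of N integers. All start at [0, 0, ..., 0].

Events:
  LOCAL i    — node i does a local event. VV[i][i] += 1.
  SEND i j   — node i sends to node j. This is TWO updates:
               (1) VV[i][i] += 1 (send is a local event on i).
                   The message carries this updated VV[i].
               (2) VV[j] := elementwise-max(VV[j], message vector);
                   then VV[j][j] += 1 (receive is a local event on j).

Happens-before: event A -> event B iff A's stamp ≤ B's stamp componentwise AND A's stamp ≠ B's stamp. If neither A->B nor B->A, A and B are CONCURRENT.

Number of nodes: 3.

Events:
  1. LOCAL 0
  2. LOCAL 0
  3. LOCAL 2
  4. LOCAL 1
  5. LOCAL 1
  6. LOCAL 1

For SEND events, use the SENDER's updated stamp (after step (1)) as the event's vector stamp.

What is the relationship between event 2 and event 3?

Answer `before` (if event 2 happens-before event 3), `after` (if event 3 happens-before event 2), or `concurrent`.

Answer: concurrent

Derivation:
Initial: VV[0]=[0, 0, 0]
Initial: VV[1]=[0, 0, 0]
Initial: VV[2]=[0, 0, 0]
Event 1: LOCAL 0: VV[0][0]++ -> VV[0]=[1, 0, 0]
Event 2: LOCAL 0: VV[0][0]++ -> VV[0]=[2, 0, 0]
Event 3: LOCAL 2: VV[2][2]++ -> VV[2]=[0, 0, 1]
Event 4: LOCAL 1: VV[1][1]++ -> VV[1]=[0, 1, 0]
Event 5: LOCAL 1: VV[1][1]++ -> VV[1]=[0, 2, 0]
Event 6: LOCAL 1: VV[1][1]++ -> VV[1]=[0, 3, 0]
Event 2 stamp: [2, 0, 0]
Event 3 stamp: [0, 0, 1]
[2, 0, 0] <= [0, 0, 1]? False
[0, 0, 1] <= [2, 0, 0]? False
Relation: concurrent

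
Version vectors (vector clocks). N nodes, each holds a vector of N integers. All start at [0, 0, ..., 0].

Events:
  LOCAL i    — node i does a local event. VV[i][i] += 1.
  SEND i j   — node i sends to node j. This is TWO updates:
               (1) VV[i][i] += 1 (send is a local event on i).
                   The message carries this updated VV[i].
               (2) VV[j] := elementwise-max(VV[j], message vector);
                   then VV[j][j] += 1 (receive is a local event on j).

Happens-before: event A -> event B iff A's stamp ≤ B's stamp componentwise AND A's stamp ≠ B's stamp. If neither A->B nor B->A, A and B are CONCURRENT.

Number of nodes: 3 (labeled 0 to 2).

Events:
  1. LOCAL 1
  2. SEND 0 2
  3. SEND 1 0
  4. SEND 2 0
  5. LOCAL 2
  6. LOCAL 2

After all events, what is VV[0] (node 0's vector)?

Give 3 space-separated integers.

Initial: VV[0]=[0, 0, 0]
Initial: VV[1]=[0, 0, 0]
Initial: VV[2]=[0, 0, 0]
Event 1: LOCAL 1: VV[1][1]++ -> VV[1]=[0, 1, 0]
Event 2: SEND 0->2: VV[0][0]++ -> VV[0]=[1, 0, 0], msg_vec=[1, 0, 0]; VV[2]=max(VV[2],msg_vec) then VV[2][2]++ -> VV[2]=[1, 0, 1]
Event 3: SEND 1->0: VV[1][1]++ -> VV[1]=[0, 2, 0], msg_vec=[0, 2, 0]; VV[0]=max(VV[0],msg_vec) then VV[0][0]++ -> VV[0]=[2, 2, 0]
Event 4: SEND 2->0: VV[2][2]++ -> VV[2]=[1, 0, 2], msg_vec=[1, 0, 2]; VV[0]=max(VV[0],msg_vec) then VV[0][0]++ -> VV[0]=[3, 2, 2]
Event 5: LOCAL 2: VV[2][2]++ -> VV[2]=[1, 0, 3]
Event 6: LOCAL 2: VV[2][2]++ -> VV[2]=[1, 0, 4]
Final vectors: VV[0]=[3, 2, 2]; VV[1]=[0, 2, 0]; VV[2]=[1, 0, 4]

Answer: 3 2 2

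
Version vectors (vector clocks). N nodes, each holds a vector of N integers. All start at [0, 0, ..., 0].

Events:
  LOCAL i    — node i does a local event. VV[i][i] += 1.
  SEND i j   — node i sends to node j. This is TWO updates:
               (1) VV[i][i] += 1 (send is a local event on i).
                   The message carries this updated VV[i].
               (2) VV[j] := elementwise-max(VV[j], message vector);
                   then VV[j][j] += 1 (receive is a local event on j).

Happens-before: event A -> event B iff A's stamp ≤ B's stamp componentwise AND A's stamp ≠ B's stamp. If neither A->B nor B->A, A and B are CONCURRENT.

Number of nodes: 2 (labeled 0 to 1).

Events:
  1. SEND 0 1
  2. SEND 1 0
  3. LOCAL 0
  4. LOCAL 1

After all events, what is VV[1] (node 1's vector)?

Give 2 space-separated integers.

Initial: VV[0]=[0, 0]
Initial: VV[1]=[0, 0]
Event 1: SEND 0->1: VV[0][0]++ -> VV[0]=[1, 0], msg_vec=[1, 0]; VV[1]=max(VV[1],msg_vec) then VV[1][1]++ -> VV[1]=[1, 1]
Event 2: SEND 1->0: VV[1][1]++ -> VV[1]=[1, 2], msg_vec=[1, 2]; VV[0]=max(VV[0],msg_vec) then VV[0][0]++ -> VV[0]=[2, 2]
Event 3: LOCAL 0: VV[0][0]++ -> VV[0]=[3, 2]
Event 4: LOCAL 1: VV[1][1]++ -> VV[1]=[1, 3]
Final vectors: VV[0]=[3, 2]; VV[1]=[1, 3]

Answer: 1 3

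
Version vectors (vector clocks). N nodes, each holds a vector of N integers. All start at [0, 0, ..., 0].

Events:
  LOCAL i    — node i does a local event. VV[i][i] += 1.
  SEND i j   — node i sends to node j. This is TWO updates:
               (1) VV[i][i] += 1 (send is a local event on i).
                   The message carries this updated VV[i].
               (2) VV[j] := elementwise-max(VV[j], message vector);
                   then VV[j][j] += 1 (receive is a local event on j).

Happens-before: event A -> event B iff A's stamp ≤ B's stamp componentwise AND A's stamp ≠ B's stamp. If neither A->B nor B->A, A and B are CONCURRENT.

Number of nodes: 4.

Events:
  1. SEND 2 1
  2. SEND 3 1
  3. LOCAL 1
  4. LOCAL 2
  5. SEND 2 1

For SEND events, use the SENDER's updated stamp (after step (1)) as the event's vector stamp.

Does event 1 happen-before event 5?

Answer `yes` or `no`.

Answer: yes

Derivation:
Initial: VV[0]=[0, 0, 0, 0]
Initial: VV[1]=[0, 0, 0, 0]
Initial: VV[2]=[0, 0, 0, 0]
Initial: VV[3]=[0, 0, 0, 0]
Event 1: SEND 2->1: VV[2][2]++ -> VV[2]=[0, 0, 1, 0], msg_vec=[0, 0, 1, 0]; VV[1]=max(VV[1],msg_vec) then VV[1][1]++ -> VV[1]=[0, 1, 1, 0]
Event 2: SEND 3->1: VV[3][3]++ -> VV[3]=[0, 0, 0, 1], msg_vec=[0, 0, 0, 1]; VV[1]=max(VV[1],msg_vec) then VV[1][1]++ -> VV[1]=[0, 2, 1, 1]
Event 3: LOCAL 1: VV[1][1]++ -> VV[1]=[0, 3, 1, 1]
Event 4: LOCAL 2: VV[2][2]++ -> VV[2]=[0, 0, 2, 0]
Event 5: SEND 2->1: VV[2][2]++ -> VV[2]=[0, 0, 3, 0], msg_vec=[0, 0, 3, 0]; VV[1]=max(VV[1],msg_vec) then VV[1][1]++ -> VV[1]=[0, 4, 3, 1]
Event 1 stamp: [0, 0, 1, 0]
Event 5 stamp: [0, 0, 3, 0]
[0, 0, 1, 0] <= [0, 0, 3, 0]? True. Equal? False. Happens-before: True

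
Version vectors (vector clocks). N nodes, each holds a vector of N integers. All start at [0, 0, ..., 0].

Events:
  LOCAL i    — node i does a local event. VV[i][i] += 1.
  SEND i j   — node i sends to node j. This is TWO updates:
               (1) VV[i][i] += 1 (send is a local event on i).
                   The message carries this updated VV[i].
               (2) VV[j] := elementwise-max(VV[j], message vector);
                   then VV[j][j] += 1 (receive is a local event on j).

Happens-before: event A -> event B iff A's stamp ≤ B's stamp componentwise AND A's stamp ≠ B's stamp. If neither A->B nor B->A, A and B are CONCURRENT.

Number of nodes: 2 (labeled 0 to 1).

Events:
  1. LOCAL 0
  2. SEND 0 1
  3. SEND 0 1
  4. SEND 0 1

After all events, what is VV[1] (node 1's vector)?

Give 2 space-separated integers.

Initial: VV[0]=[0, 0]
Initial: VV[1]=[0, 0]
Event 1: LOCAL 0: VV[0][0]++ -> VV[0]=[1, 0]
Event 2: SEND 0->1: VV[0][0]++ -> VV[0]=[2, 0], msg_vec=[2, 0]; VV[1]=max(VV[1],msg_vec) then VV[1][1]++ -> VV[1]=[2, 1]
Event 3: SEND 0->1: VV[0][0]++ -> VV[0]=[3, 0], msg_vec=[3, 0]; VV[1]=max(VV[1],msg_vec) then VV[1][1]++ -> VV[1]=[3, 2]
Event 4: SEND 0->1: VV[0][0]++ -> VV[0]=[4, 0], msg_vec=[4, 0]; VV[1]=max(VV[1],msg_vec) then VV[1][1]++ -> VV[1]=[4, 3]
Final vectors: VV[0]=[4, 0]; VV[1]=[4, 3]

Answer: 4 3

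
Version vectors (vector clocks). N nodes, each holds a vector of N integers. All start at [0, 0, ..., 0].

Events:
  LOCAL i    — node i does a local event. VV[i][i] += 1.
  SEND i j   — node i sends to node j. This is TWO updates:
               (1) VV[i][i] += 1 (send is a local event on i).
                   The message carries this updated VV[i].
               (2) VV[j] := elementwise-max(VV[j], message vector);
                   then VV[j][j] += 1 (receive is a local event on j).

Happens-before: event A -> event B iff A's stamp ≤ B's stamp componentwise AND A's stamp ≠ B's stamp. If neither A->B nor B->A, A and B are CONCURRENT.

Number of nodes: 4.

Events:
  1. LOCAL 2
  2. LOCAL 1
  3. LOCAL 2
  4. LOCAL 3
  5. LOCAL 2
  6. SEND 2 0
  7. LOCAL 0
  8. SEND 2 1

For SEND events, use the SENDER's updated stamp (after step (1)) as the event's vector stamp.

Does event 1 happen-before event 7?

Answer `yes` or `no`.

Initial: VV[0]=[0, 0, 0, 0]
Initial: VV[1]=[0, 0, 0, 0]
Initial: VV[2]=[0, 0, 0, 0]
Initial: VV[3]=[0, 0, 0, 0]
Event 1: LOCAL 2: VV[2][2]++ -> VV[2]=[0, 0, 1, 0]
Event 2: LOCAL 1: VV[1][1]++ -> VV[1]=[0, 1, 0, 0]
Event 3: LOCAL 2: VV[2][2]++ -> VV[2]=[0, 0, 2, 0]
Event 4: LOCAL 3: VV[3][3]++ -> VV[3]=[0, 0, 0, 1]
Event 5: LOCAL 2: VV[2][2]++ -> VV[2]=[0, 0, 3, 0]
Event 6: SEND 2->0: VV[2][2]++ -> VV[2]=[0, 0, 4, 0], msg_vec=[0, 0, 4, 0]; VV[0]=max(VV[0],msg_vec) then VV[0][0]++ -> VV[0]=[1, 0, 4, 0]
Event 7: LOCAL 0: VV[0][0]++ -> VV[0]=[2, 0, 4, 0]
Event 8: SEND 2->1: VV[2][2]++ -> VV[2]=[0, 0, 5, 0], msg_vec=[0, 0, 5, 0]; VV[1]=max(VV[1],msg_vec) then VV[1][1]++ -> VV[1]=[0, 2, 5, 0]
Event 1 stamp: [0, 0, 1, 0]
Event 7 stamp: [2, 0, 4, 0]
[0, 0, 1, 0] <= [2, 0, 4, 0]? True. Equal? False. Happens-before: True

Answer: yes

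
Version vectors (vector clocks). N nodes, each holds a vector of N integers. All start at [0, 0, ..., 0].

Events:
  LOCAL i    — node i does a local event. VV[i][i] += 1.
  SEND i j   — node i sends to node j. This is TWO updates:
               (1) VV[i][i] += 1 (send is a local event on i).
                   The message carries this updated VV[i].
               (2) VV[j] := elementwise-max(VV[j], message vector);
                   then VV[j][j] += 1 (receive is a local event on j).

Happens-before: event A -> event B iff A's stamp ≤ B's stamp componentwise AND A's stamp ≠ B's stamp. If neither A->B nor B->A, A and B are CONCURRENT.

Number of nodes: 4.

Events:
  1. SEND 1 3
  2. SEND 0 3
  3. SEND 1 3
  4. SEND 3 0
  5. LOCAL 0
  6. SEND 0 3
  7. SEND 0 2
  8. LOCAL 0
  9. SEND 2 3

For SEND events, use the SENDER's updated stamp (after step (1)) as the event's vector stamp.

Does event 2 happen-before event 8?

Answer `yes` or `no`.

Answer: yes

Derivation:
Initial: VV[0]=[0, 0, 0, 0]
Initial: VV[1]=[0, 0, 0, 0]
Initial: VV[2]=[0, 0, 0, 0]
Initial: VV[3]=[0, 0, 0, 0]
Event 1: SEND 1->3: VV[1][1]++ -> VV[1]=[0, 1, 0, 0], msg_vec=[0, 1, 0, 0]; VV[3]=max(VV[3],msg_vec) then VV[3][3]++ -> VV[3]=[0, 1, 0, 1]
Event 2: SEND 0->3: VV[0][0]++ -> VV[0]=[1, 0, 0, 0], msg_vec=[1, 0, 0, 0]; VV[3]=max(VV[3],msg_vec) then VV[3][3]++ -> VV[3]=[1, 1, 0, 2]
Event 3: SEND 1->3: VV[1][1]++ -> VV[1]=[0, 2, 0, 0], msg_vec=[0, 2, 0, 0]; VV[3]=max(VV[3],msg_vec) then VV[3][3]++ -> VV[3]=[1, 2, 0, 3]
Event 4: SEND 3->0: VV[3][3]++ -> VV[3]=[1, 2, 0, 4], msg_vec=[1, 2, 0, 4]; VV[0]=max(VV[0],msg_vec) then VV[0][0]++ -> VV[0]=[2, 2, 0, 4]
Event 5: LOCAL 0: VV[0][0]++ -> VV[0]=[3, 2, 0, 4]
Event 6: SEND 0->3: VV[0][0]++ -> VV[0]=[4, 2, 0, 4], msg_vec=[4, 2, 0, 4]; VV[3]=max(VV[3],msg_vec) then VV[3][3]++ -> VV[3]=[4, 2, 0, 5]
Event 7: SEND 0->2: VV[0][0]++ -> VV[0]=[5, 2, 0, 4], msg_vec=[5, 2, 0, 4]; VV[2]=max(VV[2],msg_vec) then VV[2][2]++ -> VV[2]=[5, 2, 1, 4]
Event 8: LOCAL 0: VV[0][0]++ -> VV[0]=[6, 2, 0, 4]
Event 9: SEND 2->3: VV[2][2]++ -> VV[2]=[5, 2, 2, 4], msg_vec=[5, 2, 2, 4]; VV[3]=max(VV[3],msg_vec) then VV[3][3]++ -> VV[3]=[5, 2, 2, 6]
Event 2 stamp: [1, 0, 0, 0]
Event 8 stamp: [6, 2, 0, 4]
[1, 0, 0, 0] <= [6, 2, 0, 4]? True. Equal? False. Happens-before: True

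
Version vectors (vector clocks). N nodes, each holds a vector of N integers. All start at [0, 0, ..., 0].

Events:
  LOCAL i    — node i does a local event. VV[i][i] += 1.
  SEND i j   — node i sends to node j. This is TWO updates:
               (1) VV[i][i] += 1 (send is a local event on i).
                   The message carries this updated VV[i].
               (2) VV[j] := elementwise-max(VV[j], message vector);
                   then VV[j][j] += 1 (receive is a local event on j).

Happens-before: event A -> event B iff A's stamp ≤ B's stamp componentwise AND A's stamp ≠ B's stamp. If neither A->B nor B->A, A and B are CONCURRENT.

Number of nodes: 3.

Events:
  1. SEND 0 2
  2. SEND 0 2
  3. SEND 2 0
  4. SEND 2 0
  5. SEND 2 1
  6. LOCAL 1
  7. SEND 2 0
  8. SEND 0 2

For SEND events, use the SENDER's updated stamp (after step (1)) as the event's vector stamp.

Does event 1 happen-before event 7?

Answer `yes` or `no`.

Initial: VV[0]=[0, 0, 0]
Initial: VV[1]=[0, 0, 0]
Initial: VV[2]=[0, 0, 0]
Event 1: SEND 0->2: VV[0][0]++ -> VV[0]=[1, 0, 0], msg_vec=[1, 0, 0]; VV[2]=max(VV[2],msg_vec) then VV[2][2]++ -> VV[2]=[1, 0, 1]
Event 2: SEND 0->2: VV[0][0]++ -> VV[0]=[2, 0, 0], msg_vec=[2, 0, 0]; VV[2]=max(VV[2],msg_vec) then VV[2][2]++ -> VV[2]=[2, 0, 2]
Event 3: SEND 2->0: VV[2][2]++ -> VV[2]=[2, 0, 3], msg_vec=[2, 0, 3]; VV[0]=max(VV[0],msg_vec) then VV[0][0]++ -> VV[0]=[3, 0, 3]
Event 4: SEND 2->0: VV[2][2]++ -> VV[2]=[2, 0, 4], msg_vec=[2, 0, 4]; VV[0]=max(VV[0],msg_vec) then VV[0][0]++ -> VV[0]=[4, 0, 4]
Event 5: SEND 2->1: VV[2][2]++ -> VV[2]=[2, 0, 5], msg_vec=[2, 0, 5]; VV[1]=max(VV[1],msg_vec) then VV[1][1]++ -> VV[1]=[2, 1, 5]
Event 6: LOCAL 1: VV[1][1]++ -> VV[1]=[2, 2, 5]
Event 7: SEND 2->0: VV[2][2]++ -> VV[2]=[2, 0, 6], msg_vec=[2, 0, 6]; VV[0]=max(VV[0],msg_vec) then VV[0][0]++ -> VV[0]=[5, 0, 6]
Event 8: SEND 0->2: VV[0][0]++ -> VV[0]=[6, 0, 6], msg_vec=[6, 0, 6]; VV[2]=max(VV[2],msg_vec) then VV[2][2]++ -> VV[2]=[6, 0, 7]
Event 1 stamp: [1, 0, 0]
Event 7 stamp: [2, 0, 6]
[1, 0, 0] <= [2, 0, 6]? True. Equal? False. Happens-before: True

Answer: yes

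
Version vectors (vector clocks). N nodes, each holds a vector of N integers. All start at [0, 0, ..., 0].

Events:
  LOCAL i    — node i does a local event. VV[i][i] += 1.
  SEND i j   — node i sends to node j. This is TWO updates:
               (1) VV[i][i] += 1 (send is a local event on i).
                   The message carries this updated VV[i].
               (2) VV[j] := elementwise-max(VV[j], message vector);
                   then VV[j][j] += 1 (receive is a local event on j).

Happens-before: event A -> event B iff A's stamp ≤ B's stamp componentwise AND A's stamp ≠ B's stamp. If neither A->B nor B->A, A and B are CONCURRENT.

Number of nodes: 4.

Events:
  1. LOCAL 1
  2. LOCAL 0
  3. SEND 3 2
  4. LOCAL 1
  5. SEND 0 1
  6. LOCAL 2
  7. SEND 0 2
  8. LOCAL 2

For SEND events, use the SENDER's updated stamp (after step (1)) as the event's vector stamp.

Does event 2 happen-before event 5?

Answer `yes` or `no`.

Answer: yes

Derivation:
Initial: VV[0]=[0, 0, 0, 0]
Initial: VV[1]=[0, 0, 0, 0]
Initial: VV[2]=[0, 0, 0, 0]
Initial: VV[3]=[0, 0, 0, 0]
Event 1: LOCAL 1: VV[1][1]++ -> VV[1]=[0, 1, 0, 0]
Event 2: LOCAL 0: VV[0][0]++ -> VV[0]=[1, 0, 0, 0]
Event 3: SEND 3->2: VV[3][3]++ -> VV[3]=[0, 0, 0, 1], msg_vec=[0, 0, 0, 1]; VV[2]=max(VV[2],msg_vec) then VV[2][2]++ -> VV[2]=[0, 0, 1, 1]
Event 4: LOCAL 1: VV[1][1]++ -> VV[1]=[0, 2, 0, 0]
Event 5: SEND 0->1: VV[0][0]++ -> VV[0]=[2, 0, 0, 0], msg_vec=[2, 0, 0, 0]; VV[1]=max(VV[1],msg_vec) then VV[1][1]++ -> VV[1]=[2, 3, 0, 0]
Event 6: LOCAL 2: VV[2][2]++ -> VV[2]=[0, 0, 2, 1]
Event 7: SEND 0->2: VV[0][0]++ -> VV[0]=[3, 0, 0, 0], msg_vec=[3, 0, 0, 0]; VV[2]=max(VV[2],msg_vec) then VV[2][2]++ -> VV[2]=[3, 0, 3, 1]
Event 8: LOCAL 2: VV[2][2]++ -> VV[2]=[3, 0, 4, 1]
Event 2 stamp: [1, 0, 0, 0]
Event 5 stamp: [2, 0, 0, 0]
[1, 0, 0, 0] <= [2, 0, 0, 0]? True. Equal? False. Happens-before: True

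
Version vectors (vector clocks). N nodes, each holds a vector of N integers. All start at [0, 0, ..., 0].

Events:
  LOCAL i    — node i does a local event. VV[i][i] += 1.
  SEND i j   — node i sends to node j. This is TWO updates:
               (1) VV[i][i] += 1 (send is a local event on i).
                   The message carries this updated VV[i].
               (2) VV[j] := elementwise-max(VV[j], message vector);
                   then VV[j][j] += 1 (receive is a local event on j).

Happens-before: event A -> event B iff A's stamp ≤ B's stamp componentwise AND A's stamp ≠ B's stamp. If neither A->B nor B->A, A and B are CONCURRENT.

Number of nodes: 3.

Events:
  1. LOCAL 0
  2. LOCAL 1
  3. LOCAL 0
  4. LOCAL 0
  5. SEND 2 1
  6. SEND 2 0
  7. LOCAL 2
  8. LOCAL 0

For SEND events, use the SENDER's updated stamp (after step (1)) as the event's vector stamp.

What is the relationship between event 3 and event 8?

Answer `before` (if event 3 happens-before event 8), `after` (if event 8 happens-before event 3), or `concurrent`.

Initial: VV[0]=[0, 0, 0]
Initial: VV[1]=[0, 0, 0]
Initial: VV[2]=[0, 0, 0]
Event 1: LOCAL 0: VV[0][0]++ -> VV[0]=[1, 0, 0]
Event 2: LOCAL 1: VV[1][1]++ -> VV[1]=[0, 1, 0]
Event 3: LOCAL 0: VV[0][0]++ -> VV[0]=[2, 0, 0]
Event 4: LOCAL 0: VV[0][0]++ -> VV[0]=[3, 0, 0]
Event 5: SEND 2->1: VV[2][2]++ -> VV[2]=[0, 0, 1], msg_vec=[0, 0, 1]; VV[1]=max(VV[1],msg_vec) then VV[1][1]++ -> VV[1]=[0, 2, 1]
Event 6: SEND 2->0: VV[2][2]++ -> VV[2]=[0, 0, 2], msg_vec=[0, 0, 2]; VV[0]=max(VV[0],msg_vec) then VV[0][0]++ -> VV[0]=[4, 0, 2]
Event 7: LOCAL 2: VV[2][2]++ -> VV[2]=[0, 0, 3]
Event 8: LOCAL 0: VV[0][0]++ -> VV[0]=[5, 0, 2]
Event 3 stamp: [2, 0, 0]
Event 8 stamp: [5, 0, 2]
[2, 0, 0] <= [5, 0, 2]? True
[5, 0, 2] <= [2, 0, 0]? False
Relation: before

Answer: before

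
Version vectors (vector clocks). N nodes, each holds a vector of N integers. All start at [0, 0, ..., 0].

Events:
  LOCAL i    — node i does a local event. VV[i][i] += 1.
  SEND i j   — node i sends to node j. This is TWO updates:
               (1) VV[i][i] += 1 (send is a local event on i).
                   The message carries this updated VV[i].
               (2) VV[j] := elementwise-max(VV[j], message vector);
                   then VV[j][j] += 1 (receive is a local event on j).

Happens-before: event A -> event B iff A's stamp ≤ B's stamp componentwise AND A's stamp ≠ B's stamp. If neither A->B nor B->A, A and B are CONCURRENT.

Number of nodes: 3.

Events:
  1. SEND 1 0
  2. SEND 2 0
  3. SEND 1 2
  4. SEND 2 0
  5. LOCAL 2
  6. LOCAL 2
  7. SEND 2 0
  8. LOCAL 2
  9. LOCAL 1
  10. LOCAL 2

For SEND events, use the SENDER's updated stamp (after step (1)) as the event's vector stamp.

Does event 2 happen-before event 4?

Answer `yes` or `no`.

Initial: VV[0]=[0, 0, 0]
Initial: VV[1]=[0, 0, 0]
Initial: VV[2]=[0, 0, 0]
Event 1: SEND 1->0: VV[1][1]++ -> VV[1]=[0, 1, 0], msg_vec=[0, 1, 0]; VV[0]=max(VV[0],msg_vec) then VV[0][0]++ -> VV[0]=[1, 1, 0]
Event 2: SEND 2->0: VV[2][2]++ -> VV[2]=[0, 0, 1], msg_vec=[0, 0, 1]; VV[0]=max(VV[0],msg_vec) then VV[0][0]++ -> VV[0]=[2, 1, 1]
Event 3: SEND 1->2: VV[1][1]++ -> VV[1]=[0, 2, 0], msg_vec=[0, 2, 0]; VV[2]=max(VV[2],msg_vec) then VV[2][2]++ -> VV[2]=[0, 2, 2]
Event 4: SEND 2->0: VV[2][2]++ -> VV[2]=[0, 2, 3], msg_vec=[0, 2, 3]; VV[0]=max(VV[0],msg_vec) then VV[0][0]++ -> VV[0]=[3, 2, 3]
Event 5: LOCAL 2: VV[2][2]++ -> VV[2]=[0, 2, 4]
Event 6: LOCAL 2: VV[2][2]++ -> VV[2]=[0, 2, 5]
Event 7: SEND 2->0: VV[2][2]++ -> VV[2]=[0, 2, 6], msg_vec=[0, 2, 6]; VV[0]=max(VV[0],msg_vec) then VV[0][0]++ -> VV[0]=[4, 2, 6]
Event 8: LOCAL 2: VV[2][2]++ -> VV[2]=[0, 2, 7]
Event 9: LOCAL 1: VV[1][1]++ -> VV[1]=[0, 3, 0]
Event 10: LOCAL 2: VV[2][2]++ -> VV[2]=[0, 2, 8]
Event 2 stamp: [0, 0, 1]
Event 4 stamp: [0, 2, 3]
[0, 0, 1] <= [0, 2, 3]? True. Equal? False. Happens-before: True

Answer: yes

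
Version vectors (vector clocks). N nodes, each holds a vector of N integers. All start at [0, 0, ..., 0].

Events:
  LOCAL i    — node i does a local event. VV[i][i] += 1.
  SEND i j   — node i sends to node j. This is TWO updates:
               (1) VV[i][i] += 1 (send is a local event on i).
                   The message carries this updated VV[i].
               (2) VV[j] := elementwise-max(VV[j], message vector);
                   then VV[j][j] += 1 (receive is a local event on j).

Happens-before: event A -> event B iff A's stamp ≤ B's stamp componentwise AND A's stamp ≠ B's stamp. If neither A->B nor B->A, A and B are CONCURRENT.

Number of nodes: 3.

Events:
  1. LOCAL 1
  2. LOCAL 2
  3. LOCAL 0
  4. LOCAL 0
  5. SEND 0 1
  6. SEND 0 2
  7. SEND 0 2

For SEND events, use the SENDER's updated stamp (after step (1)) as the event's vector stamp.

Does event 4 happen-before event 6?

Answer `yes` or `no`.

Answer: yes

Derivation:
Initial: VV[0]=[0, 0, 0]
Initial: VV[1]=[0, 0, 0]
Initial: VV[2]=[0, 0, 0]
Event 1: LOCAL 1: VV[1][1]++ -> VV[1]=[0, 1, 0]
Event 2: LOCAL 2: VV[2][2]++ -> VV[2]=[0, 0, 1]
Event 3: LOCAL 0: VV[0][0]++ -> VV[0]=[1, 0, 0]
Event 4: LOCAL 0: VV[0][0]++ -> VV[0]=[2, 0, 0]
Event 5: SEND 0->1: VV[0][0]++ -> VV[0]=[3, 0, 0], msg_vec=[3, 0, 0]; VV[1]=max(VV[1],msg_vec) then VV[1][1]++ -> VV[1]=[3, 2, 0]
Event 6: SEND 0->2: VV[0][0]++ -> VV[0]=[4, 0, 0], msg_vec=[4, 0, 0]; VV[2]=max(VV[2],msg_vec) then VV[2][2]++ -> VV[2]=[4, 0, 2]
Event 7: SEND 0->2: VV[0][0]++ -> VV[0]=[5, 0, 0], msg_vec=[5, 0, 0]; VV[2]=max(VV[2],msg_vec) then VV[2][2]++ -> VV[2]=[5, 0, 3]
Event 4 stamp: [2, 0, 0]
Event 6 stamp: [4, 0, 0]
[2, 0, 0] <= [4, 0, 0]? True. Equal? False. Happens-before: True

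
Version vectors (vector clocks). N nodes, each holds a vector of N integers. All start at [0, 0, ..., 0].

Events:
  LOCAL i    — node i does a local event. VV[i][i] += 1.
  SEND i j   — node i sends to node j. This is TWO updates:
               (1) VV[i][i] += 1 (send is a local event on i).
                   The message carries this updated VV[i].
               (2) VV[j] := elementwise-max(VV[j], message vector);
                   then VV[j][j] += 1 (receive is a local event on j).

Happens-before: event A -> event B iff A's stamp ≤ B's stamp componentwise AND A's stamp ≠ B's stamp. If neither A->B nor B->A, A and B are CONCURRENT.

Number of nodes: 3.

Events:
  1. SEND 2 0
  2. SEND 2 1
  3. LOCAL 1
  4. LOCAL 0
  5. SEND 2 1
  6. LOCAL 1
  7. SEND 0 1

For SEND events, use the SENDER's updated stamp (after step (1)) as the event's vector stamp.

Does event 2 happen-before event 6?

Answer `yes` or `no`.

Initial: VV[0]=[0, 0, 0]
Initial: VV[1]=[0, 0, 0]
Initial: VV[2]=[0, 0, 0]
Event 1: SEND 2->0: VV[2][2]++ -> VV[2]=[0, 0, 1], msg_vec=[0, 0, 1]; VV[0]=max(VV[0],msg_vec) then VV[0][0]++ -> VV[0]=[1, 0, 1]
Event 2: SEND 2->1: VV[2][2]++ -> VV[2]=[0, 0, 2], msg_vec=[0, 0, 2]; VV[1]=max(VV[1],msg_vec) then VV[1][1]++ -> VV[1]=[0, 1, 2]
Event 3: LOCAL 1: VV[1][1]++ -> VV[1]=[0, 2, 2]
Event 4: LOCAL 0: VV[0][0]++ -> VV[0]=[2, 0, 1]
Event 5: SEND 2->1: VV[2][2]++ -> VV[2]=[0, 0, 3], msg_vec=[0, 0, 3]; VV[1]=max(VV[1],msg_vec) then VV[1][1]++ -> VV[1]=[0, 3, 3]
Event 6: LOCAL 1: VV[1][1]++ -> VV[1]=[0, 4, 3]
Event 7: SEND 0->1: VV[0][0]++ -> VV[0]=[3, 0, 1], msg_vec=[3, 0, 1]; VV[1]=max(VV[1],msg_vec) then VV[1][1]++ -> VV[1]=[3, 5, 3]
Event 2 stamp: [0, 0, 2]
Event 6 stamp: [0, 4, 3]
[0, 0, 2] <= [0, 4, 3]? True. Equal? False. Happens-before: True

Answer: yes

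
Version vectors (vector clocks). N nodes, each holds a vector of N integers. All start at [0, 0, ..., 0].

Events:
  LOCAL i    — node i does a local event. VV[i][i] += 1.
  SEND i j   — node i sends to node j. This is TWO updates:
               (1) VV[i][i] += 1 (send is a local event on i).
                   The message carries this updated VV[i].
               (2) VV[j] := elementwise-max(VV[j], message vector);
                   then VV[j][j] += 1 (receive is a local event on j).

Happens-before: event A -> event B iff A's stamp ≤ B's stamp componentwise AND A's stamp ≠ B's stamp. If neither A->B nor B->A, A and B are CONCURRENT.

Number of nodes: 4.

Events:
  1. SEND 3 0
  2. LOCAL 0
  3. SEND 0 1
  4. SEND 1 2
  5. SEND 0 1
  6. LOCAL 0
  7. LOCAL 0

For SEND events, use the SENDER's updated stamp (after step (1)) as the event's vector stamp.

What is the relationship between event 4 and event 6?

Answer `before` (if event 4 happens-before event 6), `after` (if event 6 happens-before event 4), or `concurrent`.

Initial: VV[0]=[0, 0, 0, 0]
Initial: VV[1]=[0, 0, 0, 0]
Initial: VV[2]=[0, 0, 0, 0]
Initial: VV[3]=[0, 0, 0, 0]
Event 1: SEND 3->0: VV[3][3]++ -> VV[3]=[0, 0, 0, 1], msg_vec=[0, 0, 0, 1]; VV[0]=max(VV[0],msg_vec) then VV[0][0]++ -> VV[0]=[1, 0, 0, 1]
Event 2: LOCAL 0: VV[0][0]++ -> VV[0]=[2, 0, 0, 1]
Event 3: SEND 0->1: VV[0][0]++ -> VV[0]=[3, 0, 0, 1], msg_vec=[3, 0, 0, 1]; VV[1]=max(VV[1],msg_vec) then VV[1][1]++ -> VV[1]=[3, 1, 0, 1]
Event 4: SEND 1->2: VV[1][1]++ -> VV[1]=[3, 2, 0, 1], msg_vec=[3, 2, 0, 1]; VV[2]=max(VV[2],msg_vec) then VV[2][2]++ -> VV[2]=[3, 2, 1, 1]
Event 5: SEND 0->1: VV[0][0]++ -> VV[0]=[4, 0, 0, 1], msg_vec=[4, 0, 0, 1]; VV[1]=max(VV[1],msg_vec) then VV[1][1]++ -> VV[1]=[4, 3, 0, 1]
Event 6: LOCAL 0: VV[0][0]++ -> VV[0]=[5, 0, 0, 1]
Event 7: LOCAL 0: VV[0][0]++ -> VV[0]=[6, 0, 0, 1]
Event 4 stamp: [3, 2, 0, 1]
Event 6 stamp: [5, 0, 0, 1]
[3, 2, 0, 1] <= [5, 0, 0, 1]? False
[5, 0, 0, 1] <= [3, 2, 0, 1]? False
Relation: concurrent

Answer: concurrent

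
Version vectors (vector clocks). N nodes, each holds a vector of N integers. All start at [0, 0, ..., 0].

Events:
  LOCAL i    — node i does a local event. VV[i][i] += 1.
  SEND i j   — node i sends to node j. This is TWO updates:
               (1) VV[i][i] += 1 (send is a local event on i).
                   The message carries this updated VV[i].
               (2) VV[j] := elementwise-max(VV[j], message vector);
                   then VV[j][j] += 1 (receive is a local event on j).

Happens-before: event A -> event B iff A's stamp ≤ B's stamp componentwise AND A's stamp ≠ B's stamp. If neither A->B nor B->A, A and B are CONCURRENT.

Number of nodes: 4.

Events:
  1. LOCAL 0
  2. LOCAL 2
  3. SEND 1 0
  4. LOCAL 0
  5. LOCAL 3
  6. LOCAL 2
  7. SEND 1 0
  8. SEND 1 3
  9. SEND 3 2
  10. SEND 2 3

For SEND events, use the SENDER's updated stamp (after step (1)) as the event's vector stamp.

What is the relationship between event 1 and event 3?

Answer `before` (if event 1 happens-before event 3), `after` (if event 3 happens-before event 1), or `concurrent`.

Answer: concurrent

Derivation:
Initial: VV[0]=[0, 0, 0, 0]
Initial: VV[1]=[0, 0, 0, 0]
Initial: VV[2]=[0, 0, 0, 0]
Initial: VV[3]=[0, 0, 0, 0]
Event 1: LOCAL 0: VV[0][0]++ -> VV[0]=[1, 0, 0, 0]
Event 2: LOCAL 2: VV[2][2]++ -> VV[2]=[0, 0, 1, 0]
Event 3: SEND 1->0: VV[1][1]++ -> VV[1]=[0, 1, 0, 0], msg_vec=[0, 1, 0, 0]; VV[0]=max(VV[0],msg_vec) then VV[0][0]++ -> VV[0]=[2, 1, 0, 0]
Event 4: LOCAL 0: VV[0][0]++ -> VV[0]=[3, 1, 0, 0]
Event 5: LOCAL 3: VV[3][3]++ -> VV[3]=[0, 0, 0, 1]
Event 6: LOCAL 2: VV[2][2]++ -> VV[2]=[0, 0, 2, 0]
Event 7: SEND 1->0: VV[1][1]++ -> VV[1]=[0, 2, 0, 0], msg_vec=[0, 2, 0, 0]; VV[0]=max(VV[0],msg_vec) then VV[0][0]++ -> VV[0]=[4, 2, 0, 0]
Event 8: SEND 1->3: VV[1][1]++ -> VV[1]=[0, 3, 0, 0], msg_vec=[0, 3, 0, 0]; VV[3]=max(VV[3],msg_vec) then VV[3][3]++ -> VV[3]=[0, 3, 0, 2]
Event 9: SEND 3->2: VV[3][3]++ -> VV[3]=[0, 3, 0, 3], msg_vec=[0, 3, 0, 3]; VV[2]=max(VV[2],msg_vec) then VV[2][2]++ -> VV[2]=[0, 3, 3, 3]
Event 10: SEND 2->3: VV[2][2]++ -> VV[2]=[0, 3, 4, 3], msg_vec=[0, 3, 4, 3]; VV[3]=max(VV[3],msg_vec) then VV[3][3]++ -> VV[3]=[0, 3, 4, 4]
Event 1 stamp: [1, 0, 0, 0]
Event 3 stamp: [0, 1, 0, 0]
[1, 0, 0, 0] <= [0, 1, 0, 0]? False
[0, 1, 0, 0] <= [1, 0, 0, 0]? False
Relation: concurrent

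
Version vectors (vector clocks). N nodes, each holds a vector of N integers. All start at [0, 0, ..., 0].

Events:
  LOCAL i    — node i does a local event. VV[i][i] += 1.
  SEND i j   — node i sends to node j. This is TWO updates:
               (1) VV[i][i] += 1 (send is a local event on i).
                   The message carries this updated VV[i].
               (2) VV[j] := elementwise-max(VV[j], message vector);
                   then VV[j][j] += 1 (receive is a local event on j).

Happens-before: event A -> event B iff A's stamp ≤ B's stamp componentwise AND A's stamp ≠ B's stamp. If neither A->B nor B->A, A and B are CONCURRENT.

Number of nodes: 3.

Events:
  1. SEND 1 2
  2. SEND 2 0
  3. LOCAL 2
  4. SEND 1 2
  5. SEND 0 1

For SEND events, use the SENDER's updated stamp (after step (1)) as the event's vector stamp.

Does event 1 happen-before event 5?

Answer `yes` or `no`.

Answer: yes

Derivation:
Initial: VV[0]=[0, 0, 0]
Initial: VV[1]=[0, 0, 0]
Initial: VV[2]=[0, 0, 0]
Event 1: SEND 1->2: VV[1][1]++ -> VV[1]=[0, 1, 0], msg_vec=[0, 1, 0]; VV[2]=max(VV[2],msg_vec) then VV[2][2]++ -> VV[2]=[0, 1, 1]
Event 2: SEND 2->0: VV[2][2]++ -> VV[2]=[0, 1, 2], msg_vec=[0, 1, 2]; VV[0]=max(VV[0],msg_vec) then VV[0][0]++ -> VV[0]=[1, 1, 2]
Event 3: LOCAL 2: VV[2][2]++ -> VV[2]=[0, 1, 3]
Event 4: SEND 1->2: VV[1][1]++ -> VV[1]=[0, 2, 0], msg_vec=[0, 2, 0]; VV[2]=max(VV[2],msg_vec) then VV[2][2]++ -> VV[2]=[0, 2, 4]
Event 5: SEND 0->1: VV[0][0]++ -> VV[0]=[2, 1, 2], msg_vec=[2, 1, 2]; VV[1]=max(VV[1],msg_vec) then VV[1][1]++ -> VV[1]=[2, 3, 2]
Event 1 stamp: [0, 1, 0]
Event 5 stamp: [2, 1, 2]
[0, 1, 0] <= [2, 1, 2]? True. Equal? False. Happens-before: True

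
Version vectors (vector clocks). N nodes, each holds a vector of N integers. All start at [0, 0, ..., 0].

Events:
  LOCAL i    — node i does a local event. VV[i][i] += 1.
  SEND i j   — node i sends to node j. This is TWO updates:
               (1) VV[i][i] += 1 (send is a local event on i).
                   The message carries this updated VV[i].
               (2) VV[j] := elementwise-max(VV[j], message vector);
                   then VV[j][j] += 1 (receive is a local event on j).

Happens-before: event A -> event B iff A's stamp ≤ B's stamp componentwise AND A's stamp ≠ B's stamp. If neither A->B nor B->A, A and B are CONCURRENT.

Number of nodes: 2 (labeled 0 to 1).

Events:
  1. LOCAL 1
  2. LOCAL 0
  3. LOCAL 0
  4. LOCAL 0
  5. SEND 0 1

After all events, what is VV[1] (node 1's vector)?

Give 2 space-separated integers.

Initial: VV[0]=[0, 0]
Initial: VV[1]=[0, 0]
Event 1: LOCAL 1: VV[1][1]++ -> VV[1]=[0, 1]
Event 2: LOCAL 0: VV[0][0]++ -> VV[0]=[1, 0]
Event 3: LOCAL 0: VV[0][0]++ -> VV[0]=[2, 0]
Event 4: LOCAL 0: VV[0][0]++ -> VV[0]=[3, 0]
Event 5: SEND 0->1: VV[0][0]++ -> VV[0]=[4, 0], msg_vec=[4, 0]; VV[1]=max(VV[1],msg_vec) then VV[1][1]++ -> VV[1]=[4, 2]
Final vectors: VV[0]=[4, 0]; VV[1]=[4, 2]

Answer: 4 2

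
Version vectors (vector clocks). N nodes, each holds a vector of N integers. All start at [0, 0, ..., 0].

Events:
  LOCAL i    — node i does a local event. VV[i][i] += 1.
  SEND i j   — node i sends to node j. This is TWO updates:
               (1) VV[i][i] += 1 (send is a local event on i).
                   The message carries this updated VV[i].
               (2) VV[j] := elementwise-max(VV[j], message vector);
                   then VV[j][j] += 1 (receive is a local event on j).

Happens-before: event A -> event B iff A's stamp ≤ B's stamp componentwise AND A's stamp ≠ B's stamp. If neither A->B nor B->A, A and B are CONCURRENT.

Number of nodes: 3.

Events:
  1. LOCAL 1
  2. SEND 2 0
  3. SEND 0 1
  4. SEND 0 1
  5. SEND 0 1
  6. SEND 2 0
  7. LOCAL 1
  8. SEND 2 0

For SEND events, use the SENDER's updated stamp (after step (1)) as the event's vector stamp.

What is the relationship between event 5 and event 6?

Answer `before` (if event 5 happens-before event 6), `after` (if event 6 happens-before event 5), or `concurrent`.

Answer: concurrent

Derivation:
Initial: VV[0]=[0, 0, 0]
Initial: VV[1]=[0, 0, 0]
Initial: VV[2]=[0, 0, 0]
Event 1: LOCAL 1: VV[1][1]++ -> VV[1]=[0, 1, 0]
Event 2: SEND 2->0: VV[2][2]++ -> VV[2]=[0, 0, 1], msg_vec=[0, 0, 1]; VV[0]=max(VV[0],msg_vec) then VV[0][0]++ -> VV[0]=[1, 0, 1]
Event 3: SEND 0->1: VV[0][0]++ -> VV[0]=[2, 0, 1], msg_vec=[2, 0, 1]; VV[1]=max(VV[1],msg_vec) then VV[1][1]++ -> VV[1]=[2, 2, 1]
Event 4: SEND 0->1: VV[0][0]++ -> VV[0]=[3, 0, 1], msg_vec=[3, 0, 1]; VV[1]=max(VV[1],msg_vec) then VV[1][1]++ -> VV[1]=[3, 3, 1]
Event 5: SEND 0->1: VV[0][0]++ -> VV[0]=[4, 0, 1], msg_vec=[4, 0, 1]; VV[1]=max(VV[1],msg_vec) then VV[1][1]++ -> VV[1]=[4, 4, 1]
Event 6: SEND 2->0: VV[2][2]++ -> VV[2]=[0, 0, 2], msg_vec=[0, 0, 2]; VV[0]=max(VV[0],msg_vec) then VV[0][0]++ -> VV[0]=[5, 0, 2]
Event 7: LOCAL 1: VV[1][1]++ -> VV[1]=[4, 5, 1]
Event 8: SEND 2->0: VV[2][2]++ -> VV[2]=[0, 0, 3], msg_vec=[0, 0, 3]; VV[0]=max(VV[0],msg_vec) then VV[0][0]++ -> VV[0]=[6, 0, 3]
Event 5 stamp: [4, 0, 1]
Event 6 stamp: [0, 0, 2]
[4, 0, 1] <= [0, 0, 2]? False
[0, 0, 2] <= [4, 0, 1]? False
Relation: concurrent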